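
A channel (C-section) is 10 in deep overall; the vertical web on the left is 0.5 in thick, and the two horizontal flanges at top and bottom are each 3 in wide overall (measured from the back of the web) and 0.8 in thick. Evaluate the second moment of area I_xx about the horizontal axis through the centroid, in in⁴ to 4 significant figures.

Decompose the section into non-overlapping parts with the origin at the bottom-left of its bounding rectangle.
Web: 0.5 × 10, A = 5 in², y = 5 in, Ī = 41.6667 in⁴.
Top flange (beyond web): 2.5 × 0.8, A = 2 in², y = 9.6 in, Ī = 0.106667 in⁴.
Bottom flange (beyond web): 2.5 × 0.8, A = 2 in², y = 0.4 in, Ī = 0.106667 in⁴.
By symmetry the centroid is at mid-height, ȳ = 5 in.
Transfer each piece to the horizontal axis through the centroid using Ī + A·d² with d = y − 5:
  web: d = 0 in → contributes +41.6667 in⁴
  top flange (beyond web): d = 4.6 in → contributes +42.4267 in⁴
  bottom flange (beyond web): d = -4.6 in → contributes +42.4267 in⁴
Total I = 126.52 in⁴.

I_xx ≈ 126.5 in⁴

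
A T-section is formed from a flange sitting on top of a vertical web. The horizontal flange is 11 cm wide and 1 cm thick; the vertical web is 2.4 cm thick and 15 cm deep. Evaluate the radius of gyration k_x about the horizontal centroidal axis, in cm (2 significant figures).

k_x ≈ 5.1 cm

Split into non-overlapping primitives; take the origin at the lower-left of the bounding box.
Flange: 11 × 1, A = 11 cm², y = 15.5 cm, Ī = 0.9167 cm⁴.
Web: 2.4 × 15, A = 36 cm², y = 7.5 cm, Ī = 675 cm⁴.
Centroid: ȳ = ΣA·y / ΣA = 9.372 cm.
Transfer each piece to the horizontal centroidal axis using Ī + A·d² with d = y − 9.372:
  flange: d = 6.128 cm → contributes +413.9 cm⁴
  web: d = -1.872 cm → contributes +801.2 cm⁴
Total I = 1 215 cm⁴.
Radius of gyration: k = √(I/A) = √(1 215 / 47) = 5.085 cm.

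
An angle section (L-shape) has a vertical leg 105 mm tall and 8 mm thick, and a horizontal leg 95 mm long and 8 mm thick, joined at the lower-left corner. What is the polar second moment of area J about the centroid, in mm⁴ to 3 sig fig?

Break the section into simple shapes (no overlaps), measuring from the bottom-left corner of the bounding box.
Vertical leg: 8 × 105, A = 840 mm², y = 52.5 mm, Ī = 771 750 mm⁴.
Horizontal leg (remainder): 87 × 8, A = 696 mm², y = 4 mm, Ī = 3 712 mm⁴.
Centroid: ȳ = ΣA·y / ΣA = 30.523 mm.
Transfer each piece to the centroidal x-axis using Ī + A·d² with d = y − 30.523:
  vertical leg: d = 21.977 mm → contributes +1 177 444 mm⁴
  horizontal leg (remainder): d = -26.523 mm → contributes +493 343 mm⁴
Total I = 1 670 787 mm⁴.
For the y-axis: x̄ = 25.523 mm.
Repeating about the centroidal y-axis gives I_y = 1 302 267 mm⁴.
Polar second moment: J = I_x + I_y = 2 973 054 mm⁴.

J ≈ 2.97 × 10⁶ mm⁴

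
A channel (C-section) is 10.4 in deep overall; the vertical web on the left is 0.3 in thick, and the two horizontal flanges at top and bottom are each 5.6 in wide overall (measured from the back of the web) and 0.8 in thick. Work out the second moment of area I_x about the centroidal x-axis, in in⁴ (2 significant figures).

I_x ≈ 220 in⁴

Break the section into simple shapes (no overlaps), measuring from the bottom-left corner of the bounding box.
Web: 0.3 × 10.4, A = 3.12 in², y = 5.2 in, Ī = 28.12 in⁴.
Top flange (beyond web): 5.3 × 0.8, A = 4.24 in², y = 10 in, Ī = 0.2261 in⁴.
Bottom flange (beyond web): 5.3 × 0.8, A = 4.24 in², y = 0.4 in, Ī = 0.2261 in⁴.
By symmetry the centroid is at mid-height, ȳ = 5.2 in.
Transfer each piece to the centroidal x-axis using Ī + A·d² with d = y − 5.2:
  web: d = 0 in → contributes +28.12 in⁴
  top flange (beyond web): d = 4.8 in → contributes +97.92 in⁴
  bottom flange (beyond web): d = -4.8 in → contributes +97.92 in⁴
Total I = 224 in⁴.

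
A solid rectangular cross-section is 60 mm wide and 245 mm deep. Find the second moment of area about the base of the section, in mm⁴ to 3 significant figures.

I_base ≈ 2.94 × 10⁸ mm⁴

The section: 60 × 245, A = 14 700 mm², y = 122.5 mm, Ī = 73 530 625 mm⁴.
Transfer it to the bottom edge using Ī + A·d² with d = y − 0:
  the section: d = 122.5 mm → contributes +294 122 500 mm⁴
Total I = 294 122 500 mm⁴.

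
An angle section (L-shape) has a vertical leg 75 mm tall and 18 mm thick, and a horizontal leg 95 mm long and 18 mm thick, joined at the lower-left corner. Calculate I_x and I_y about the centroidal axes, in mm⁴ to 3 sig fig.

I_x ≈ 1.23 × 10⁶ mm⁴, I_y ≈ 2.26 × 10⁶ mm⁴

Split into non-overlapping primitives; take the origin at the lower-left of the bounding box.
Vertical leg: 18 × 75, A = 1 350 mm², y = 37.5 mm, Ī = 632 813 mm⁴.
Horizontal leg (remainder): 77 × 18, A = 1 386 mm², y = 9 mm, Ī = 37 422 mm⁴.
Centroid: ȳ = ΣA·y / ΣA = 23.063 mm.
Transfer each piece to the centroidal x-axis using Ī + A·d² with d = y − 23.063:
  vertical leg: d = 14.438 mm → contributes +914 208 mm⁴
  horizontal leg (remainder): d = -14.063 mm → contributes +311 509 mm⁴
Total I = 1 225 717 mm⁴.
For the y-axis: x̄ = 33.063 mm.
Repeating about the centroidal y-axis gives I_y = 2 264 257 mm⁴.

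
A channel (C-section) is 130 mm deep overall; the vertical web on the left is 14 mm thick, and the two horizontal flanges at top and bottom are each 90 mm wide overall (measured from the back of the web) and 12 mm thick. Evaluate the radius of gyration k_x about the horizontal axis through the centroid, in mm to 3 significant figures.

Treat the section as a set of non-overlapping primitives; coordinates are from the bounding-box lower-left.
Web: 14 × 130, A = 1 820 mm², y = 65 mm, Ī = 2 563 167 mm⁴.
Top flange (beyond web): 76 × 12, A = 912 mm², y = 124 mm, Ī = 10 944 mm⁴.
Bottom flange (beyond web): 76 × 12, A = 912 mm², y = 6 mm, Ī = 10 944 mm⁴.
By symmetry the centroid is at mid-height, ȳ = 65 mm.
Transfer each piece to the horizontal axis through the centroid using Ī + A·d² with d = y − 65:
  web: d = 0 mm → contributes +2 563 167 mm⁴
  top flange (beyond web): d = 59 mm → contributes +3 185 616 mm⁴
  bottom flange (beyond web): d = -59 mm → contributes +3 185 616 mm⁴
Total I = 8 934 399 mm⁴.
Radius of gyration: k = √(I/A) = √(8 934 399 / 3 644) = 49.516 mm.

k_x ≈ 49.5 mm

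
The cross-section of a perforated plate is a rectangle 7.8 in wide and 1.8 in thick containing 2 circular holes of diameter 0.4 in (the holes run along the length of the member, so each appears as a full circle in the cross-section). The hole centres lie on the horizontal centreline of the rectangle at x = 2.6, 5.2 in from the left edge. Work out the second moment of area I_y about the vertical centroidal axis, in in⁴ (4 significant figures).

Decompose the section into non-overlapping parts with the origin at the bottom-left of its bounding rectangle.
Plate: 7.8 × 1.8, A = 14.04 in², x = 3.9 in, Ī = 71.1828 in⁴.
Hole 1 (subtracted): ⌀0.4, A = 0.125664 in², x = 2.6 in, Ī = 0.00125664 in⁴.
Hole 2 (subtracted): ⌀0.4, A = 0.125664 in², x = 5.2 in, Ī = 0.00125664 in⁴.
By symmetry the centroid is at mid-width, x̄ = 3.9 in.
Transfer each piece to the vertical centroidal axis using Ī + A·d² with d = x − 3.9:
  plate: d = 0 in → contributes +71.1828 in⁴
  hole 1: d = -1.3 in → contributes −0.213628 in⁴
  hole 2: d = 1.3 in → contributes −0.213628 in⁴
Total I = 70.7555 in⁴.

I_y ≈ 70.76 in⁴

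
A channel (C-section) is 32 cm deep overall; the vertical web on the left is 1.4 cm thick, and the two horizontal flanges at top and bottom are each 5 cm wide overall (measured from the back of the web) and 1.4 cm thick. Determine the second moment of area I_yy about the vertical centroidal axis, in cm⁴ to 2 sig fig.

Split into non-overlapping primitives; take the origin at the lower-left of the bounding box.
Web: 1.4 × 32, A = 44.8 cm², x = 0.7 cm, Ī = 7.317 cm⁴.
Top flange (beyond web): 3.6 × 1.4, A = 5.04 cm², x = 3.2 cm, Ī = 5.443 cm⁴.
Bottom flange (beyond web): 3.6 × 1.4, A = 5.04 cm², x = 3.2 cm, Ī = 5.443 cm⁴.
Centroid: x̄ = ΣA·x / ΣA = 1.159 cm.
Transfer each piece to the vertical centroidal axis using Ī + A·d² with d = x − 1.159:
  web: d = -0.4592 cm → contributes +16.76 cm⁴
  top flange (beyond web): d = 2.041 cm → contributes +26.43 cm⁴
  bottom flange (beyond web): d = 2.041 cm → contributes +26.43 cm⁴
Total I = 69.63 cm⁴.

I_yy ≈ 70 cm⁴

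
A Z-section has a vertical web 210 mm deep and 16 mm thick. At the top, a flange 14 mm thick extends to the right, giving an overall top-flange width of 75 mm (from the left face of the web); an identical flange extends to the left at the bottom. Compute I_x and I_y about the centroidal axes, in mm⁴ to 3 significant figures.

I_x ≈ 2.82 × 10⁷ mm⁴, I_y ≈ 2.87 × 10⁶ mm⁴

Decompose the section into non-overlapping parts with the origin at the bottom-left of its bounding rectangle.
Web: 16 × 210, A = 3 360 mm², y = 105 mm, Ī = 12 348 000 mm⁴.
Top flange (beyond web): 59 × 14, A = 826 mm², y = 203 mm, Ī = 13 491 mm⁴.
Bottom flange (beyond web): 59 × 14, A = 826 mm², y = 7 mm, Ī = 13 491 mm⁴.
Centroid: ȳ = ΣA·y / ΣA = 105 mm.
Transfer each piece to the centroidal x-axis using Ī + A·d² with d = y − 105:
  web: d = 0 mm → contributes +12 348 000 mm⁴
  top flange (beyond web): d = 98 mm → contributes +7 946 395 mm⁴
  bottom flange (beyond web): d = -98 mm → contributes +7 946 395 mm⁴
Total I = 28 240 791 mm⁴.
For the y-axis: x̄ = 67 mm.
Repeating about the centroidal y-axis gives I_y = 2 874 023 mm⁴.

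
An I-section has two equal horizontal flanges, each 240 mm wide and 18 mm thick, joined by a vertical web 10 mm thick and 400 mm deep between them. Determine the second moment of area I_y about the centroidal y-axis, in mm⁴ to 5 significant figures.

Treat the section as a set of non-overlapping primitives; coordinates are from the bounding-box lower-left.
Bottom flange: 240 × 18, A = 4 320 mm², x = 120 mm, Ī = 20 736 000 mm⁴.
Web: 10 × 400, A = 4 000 mm², x = 120 mm, Ī = 33333.33 mm⁴.
Top flange: 240 × 18, A = 4 320 mm², x = 120 mm, Ī = 20 736 000 mm⁴.
By symmetry the centroid is at mid-width, x̄ = 120 mm.
All pieces are centred on the centroidal y-axis, so I = ΣĪ = 41 505 333 mm⁴.

I_y ≈ 4.1505 × 10⁷ mm⁴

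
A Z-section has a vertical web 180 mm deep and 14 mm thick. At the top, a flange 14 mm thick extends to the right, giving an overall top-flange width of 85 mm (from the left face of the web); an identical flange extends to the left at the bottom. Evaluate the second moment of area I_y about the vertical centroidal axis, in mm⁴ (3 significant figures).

Decompose the section into non-overlapping parts with the origin at the bottom-left of its bounding rectangle.
Web: 14 × 180, A = 2 520 mm², x = 78 mm, Ī = 41 160 mm⁴.
Top flange (beyond web): 71 × 14, A = 994 mm², x = 120.5 mm, Ī = 417 563 mm⁴.
Bottom flange (beyond web): 71 × 14, A = 994 mm², x = 35.5 mm, Ī = 417 563 mm⁴.
Centroid: x̄ = ΣA·x / ΣA = 78 mm.
Transfer each piece to the vertical centroidal axis using Ī + A·d² with d = x − 78:
  web: d = 0 mm → contributes +41 160 mm⁴
  top flange (beyond web): d = 42.5 mm → contributes +2 212 975 mm⁴
  bottom flange (beyond web): d = -42.5 mm → contributes +2 212 975 mm⁴
Total I = 4 467 111 mm⁴.

I_y ≈ 4.47 × 10⁶ mm⁴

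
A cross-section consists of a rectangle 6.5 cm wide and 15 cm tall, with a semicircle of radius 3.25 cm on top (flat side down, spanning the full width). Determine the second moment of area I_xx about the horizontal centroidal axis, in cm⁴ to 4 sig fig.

Split into non-overlapping primitives; take the origin at the lower-left of the bounding box.
Rectangular body: 6.5 × 15, A = 97.5 cm², y = 7.5 cm, Ī = 1828.13 cm⁴.
Semicircular cap: semicircle r = 3.25, A = 16.5915 cm², y = 16.3793 cm, Ī = 12.2452 cm⁴.
Centroid: ȳ = ΣA·y / ΣA = 8.79126 cm.
Transfer each piece to the horizontal centroidal axis using Ī + A·d² with d = y − 8.79126:
  rectangular body: d = -1.29126 cm → contributes +1990.69 cm⁴
  semicircular cap: d = 7.58808 cm → contributes +967.569 cm⁴
Total I = 2958.26 cm⁴.

I_xx ≈ 2958 cm⁴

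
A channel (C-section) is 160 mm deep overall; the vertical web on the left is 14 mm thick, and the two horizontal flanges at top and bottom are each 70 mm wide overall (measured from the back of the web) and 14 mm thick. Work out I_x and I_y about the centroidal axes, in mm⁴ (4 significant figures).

Break the section into simple shapes (no overlaps), measuring from the bottom-left corner of the bounding box.
Web: 14 × 160, A = 2 240 mm², y = 80 mm, Ī = 4 778 667 mm⁴.
Top flange (beyond web): 56 × 14, A = 784 mm², y = 153 mm, Ī = 12805.3 mm⁴.
Bottom flange (beyond web): 56 × 14, A = 784 mm², y = 7 mm, Ī = 12805.3 mm⁴.
By symmetry the centroid is at mid-height, ȳ = 80 mm.
Transfer each piece to the centroidal x-axis using Ī + A·d² with d = y − 80:
  web: d = 0 mm → contributes +4 778 667 mm⁴
  top flange (beyond web): d = 73 mm → contributes +4 190 741 mm⁴
  bottom flange (beyond web): d = -73 mm → contributes +4 190 741 mm⁴
Total I = 13 160 149 mm⁴.
For the y-axis: x̄ = 21.4118 mm.
Repeating about the centroidal y-axis gives I_y = 1 576 240 mm⁴.

I_x ≈ 1.316 × 10⁷ mm⁴, I_y ≈ 1.576 × 10⁶ mm⁴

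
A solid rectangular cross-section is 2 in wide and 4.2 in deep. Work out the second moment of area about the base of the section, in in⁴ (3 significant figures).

The section: 2 × 4.2, A = 8.4 in², y = 2.1 in, Ī = 12.348 in⁴.
Transfer it to the base of the section using Ī + A·d² with d = y − 0:
  the section: d = 2.1 in → contributes +49.392 in⁴
Total I = 49.392 in⁴.

I_base ≈ 49.4 in⁴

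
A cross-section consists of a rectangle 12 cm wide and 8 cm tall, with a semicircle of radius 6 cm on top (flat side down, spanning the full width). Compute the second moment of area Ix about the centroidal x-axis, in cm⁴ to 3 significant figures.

Decompose the section into non-overlapping parts with the origin at the bottom-left of its bounding rectangle.
Rectangular body: 12 × 8, A = 96 cm², y = 4 cm, Ī = 512 cm⁴.
Semicircular cap: semicircle r = 6, A = 56.549 cm², y = 10.546 cm, Ī = 142.25 cm⁴.
Centroid: ȳ = ΣA·y / ΣA = 6.4267 cm.
Transfer each piece to the centroidal x-axis using Ī + A·d² with d = y − 6.4267:
  rectangular body: d = -2.4267 cm → contributes +1077.3 cm⁴
  semicircular cap: d = 4.1197 cm → contributes +1 102 cm⁴
Total I = 2179.4 cm⁴.

Ix ≈ 2180 cm⁴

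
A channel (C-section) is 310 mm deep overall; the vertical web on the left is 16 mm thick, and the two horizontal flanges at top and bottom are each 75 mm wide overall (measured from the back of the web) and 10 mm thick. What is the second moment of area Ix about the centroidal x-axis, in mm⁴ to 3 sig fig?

Ix ≈ 6.63 × 10⁷ mm⁴

Break the section into simple shapes (no overlaps), measuring from the bottom-left corner of the bounding box.
Web: 16 × 310, A = 4 960 mm², y = 155 mm, Ī = 39 721 333 mm⁴.
Top flange (beyond web): 59 × 10, A = 590 mm², y = 305 mm, Ī = 4916.7 mm⁴.
Bottom flange (beyond web): 59 × 10, A = 590 mm², y = 5 mm, Ī = 4916.7 mm⁴.
By symmetry the centroid is at mid-height, ȳ = 155 mm.
Transfer each piece to the centroidal x-axis using Ī + A·d² with d = y − 155:
  web: d = 0 mm → contributes +39 721 333 mm⁴
  top flange (beyond web): d = 150 mm → contributes +13 279 917 mm⁴
  bottom flange (beyond web): d = -150 mm → contributes +13 279 917 mm⁴
Total I = 66 281 167 mm⁴.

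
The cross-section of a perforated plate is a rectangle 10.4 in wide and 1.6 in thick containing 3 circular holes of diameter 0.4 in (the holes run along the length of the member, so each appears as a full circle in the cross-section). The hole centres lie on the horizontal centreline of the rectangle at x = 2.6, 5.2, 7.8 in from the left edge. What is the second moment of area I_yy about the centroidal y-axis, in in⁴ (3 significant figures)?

I_yy ≈ 148 in⁴

Decompose the section into non-overlapping parts with the origin at the bottom-left of its bounding rectangle.
Plate: 10.4 × 1.6, A = 16.64 in², x = 5.2 in, Ī = 149.98 in⁴.
Hole 1 (subtracted): ⌀0.4, A = 0.12566 in², x = 2.6 in, Ī = 0.0012566 in⁴.
Hole 2 (subtracted): ⌀0.4, A = 0.12566 in², x = 5.2 in, Ī = 0.0012566 in⁴.
Hole 3 (subtracted): ⌀0.4, A = 0.12566 in², x = 7.8 in, Ī = 0.0012566 in⁴.
By symmetry the centroid is at mid-width, x̄ = 5.2 in.
Transfer each piece to the centroidal y-axis using Ī + A·d² with d = x − 5.2:
  plate: d = 0 in → contributes +149.98 in⁴
  hole 1: d = -2.6 in → contributes −0.85074 in⁴
  hole 2: d = 0 in → contributes −0.0012566 in⁴
  hole 3: d = 2.6 in → contributes −0.85074 in⁴
Total I = 148.28 in⁴.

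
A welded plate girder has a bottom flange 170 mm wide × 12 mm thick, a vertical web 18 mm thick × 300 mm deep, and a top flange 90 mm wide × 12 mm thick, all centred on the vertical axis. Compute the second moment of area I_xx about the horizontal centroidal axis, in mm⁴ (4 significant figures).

Break the section into simple shapes (no overlaps), measuring from the bottom-left corner of the bounding box.
Bottom plate: 170 × 12, A = 2 040 mm², y = 6 mm, Ī = 24 480 mm⁴.
Web plate: 18 × 300, A = 5 400 mm², y = 162 mm, Ī = 40 500 000 mm⁴.
Top plate: 90 × 12, A = 1 080 mm², y = 318 mm, Ī = 12 960 mm⁴.
Centroid: ȳ = ΣA·y / ΣA = 144.423 mm.
Transfer each piece to the horizontal centroidal axis using Ī + A·d² with d = y − 144.423:
  bottom plate: d = -138.423 mm → contributes +39 112 508 mm⁴
  web plate: d = 17.5775 mm → contributes +42 168 423 mm⁴
  top plate: d = 173.577 mm → contributes +32 552 427 mm⁴
Total I = 113 833 359 mm⁴.

I_xx ≈ 1.138 × 10⁸ mm⁴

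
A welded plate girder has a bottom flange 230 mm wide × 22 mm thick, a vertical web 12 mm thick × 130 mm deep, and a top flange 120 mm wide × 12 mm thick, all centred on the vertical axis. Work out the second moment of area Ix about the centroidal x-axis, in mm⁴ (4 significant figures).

Ix ≈ 2.902 × 10⁷ mm⁴

Decompose the section into non-overlapping parts with the origin at the bottom-left of its bounding rectangle.
Bottom plate: 230 × 22, A = 5 060 mm², y = 11 mm, Ī = 204 087 mm⁴.
Web plate: 12 × 130, A = 1 560 mm², y = 87 mm, Ī = 2 197 000 mm⁴.
Top plate: 120 × 12, A = 1 440 mm², y = 158 mm, Ī = 17 280 mm⁴.
Centroid: ȳ = ΣA·y / ΣA = 51.9727 mm.
Transfer each piece to the centroidal x-axis using Ī + A·d² with d = y − 51.9727:
  bottom plate: d = -40.9727 mm → contributes +8 698 625 mm⁴
  web plate: d = 35.0273 mm → contributes +4 110 982 mm⁴
  top plate: d = 106.027 mm → contributes +16 205 454 mm⁴
Total I = 29 015 061 mm⁴.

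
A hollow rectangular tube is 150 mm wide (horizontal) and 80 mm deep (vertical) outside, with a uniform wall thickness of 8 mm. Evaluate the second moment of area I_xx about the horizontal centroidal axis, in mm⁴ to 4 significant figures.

Decompose the section into non-overlapping parts with the origin at the bottom-left of its bounding rectangle.
Outer rectangle: 150 × 80, A = 12 000 mm², y = 40 mm, Ī = 6 400 000 mm⁴.
Inner void (subtracted): 134 × 64, A = 8 576 mm², y = 40 mm, Ī = 2 927 275 mm⁴.
By symmetry the centroid is at mid-height, ȳ = 40 mm.
All pieces are centred on the horizontal centroidal axis, so I = ΣĪ (holes subtracted) = 3 472 725 mm⁴.

I_xx ≈ 3.473 × 10⁶ mm⁴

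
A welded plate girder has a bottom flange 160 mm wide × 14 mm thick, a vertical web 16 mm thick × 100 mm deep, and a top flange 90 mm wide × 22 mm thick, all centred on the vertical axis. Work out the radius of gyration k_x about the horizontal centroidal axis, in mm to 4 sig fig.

Break the section into simple shapes (no overlaps), measuring from the bottom-left corner of the bounding box.
Bottom plate: 160 × 14, A = 2 240 mm², y = 7 mm, Ī = 36586.7 mm⁴.
Web plate: 16 × 100, A = 1 600 mm², y = 64 mm, Ī = 1 333 333 mm⁴.
Top plate: 90 × 22, A = 1 980 mm², y = 125 mm, Ī = 79 860 mm⁴.
Centroid: ȳ = ΣA·y / ΣA = 62.8144 mm.
Transfer each piece to the horizontal centroidal axis using Ī + A·d² with d = y − 62.8144:
  bottom plate: d = -55.8144 mm → contributes +7 014 749 mm⁴
  web plate: d = 1.18557 mm → contributes +1 335 582 mm⁴
  top plate: d = 62.1856 mm → contributes +7 736 609 mm⁴
Total I = 16 086 940 mm⁴.
Radius of gyration: k = √(I/A) = √(16 086 940 / 5 820) = 52.5745 mm.

k_x ≈ 52.57 mm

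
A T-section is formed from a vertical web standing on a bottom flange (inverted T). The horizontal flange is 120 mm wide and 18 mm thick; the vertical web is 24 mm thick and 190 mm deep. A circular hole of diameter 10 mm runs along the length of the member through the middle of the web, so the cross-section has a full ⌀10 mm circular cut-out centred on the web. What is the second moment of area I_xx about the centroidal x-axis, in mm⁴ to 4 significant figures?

Split into non-overlapping primitives; take the origin at the lower-left of the bounding box.
Flange: 120 × 18, A = 2 160 mm², y = 9 mm, Ī = 58 320 mm⁴.
Web: 24 × 190, A = 4 560 mm², y = 113 mm, Ī = 13 718 000 mm⁴.
Hole (subtracted): ⌀10, A = 78.5398 mm², y = 113 mm, Ī = 490.874 mm⁴.
Centroid: ȳ = ΣA·y / ΣA = 79.1761 mm.
Transfer each piece to the centroidal x-axis using Ī + A·d² with d = y − 79.1761:
  flange: d = -70.1761 mm → contributes +10 695 644 mm⁴
  web: d = 33.8239 mm → contributes +18 934 892 mm⁴
  hole: d = 33.8239 mm → contributes −90344.8 mm⁴
Total I = 29 540 191 mm⁴.

I_xx ≈ 2.954 × 10⁷ mm⁴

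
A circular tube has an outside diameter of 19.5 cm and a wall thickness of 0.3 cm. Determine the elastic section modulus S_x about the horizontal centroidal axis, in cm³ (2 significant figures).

S_x ≈ 86 cm³

Split into non-overlapping primitives; take the origin at the lower-left of the bounding box.
Outer circle: ⌀19.5, A = 298.6 cm², y = 9.75 cm, Ī = 7 098 cm⁴.
Bore (subtracted): ⌀18.9, A = 280.6 cm², y = 9.75 cm, Ī = 6 264 cm⁴.
By symmetry the centroid is at mid-height, ȳ = 9.75 cm.
All pieces are centred on the horizontal centroidal axis, so I = ΣĪ (holes subtracted) = 834 cm⁴.
Extreme fibre distance c = 9.75 cm; S = I/c = 85.54 cm³.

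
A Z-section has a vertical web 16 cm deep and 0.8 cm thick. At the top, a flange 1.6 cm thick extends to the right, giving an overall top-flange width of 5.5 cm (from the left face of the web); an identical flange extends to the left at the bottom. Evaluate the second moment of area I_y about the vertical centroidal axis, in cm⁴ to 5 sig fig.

Treat the section as a set of non-overlapping primitives; coordinates are from the bounding-box lower-left.
Web: 0.8 × 16, A = 12.8 cm², x = 5.1 cm, Ī = 0.6826667 cm⁴.
Top flange (beyond web): 4.7 × 1.6, A = 7.52 cm², x = 7.85 cm, Ī = 13.84307 cm⁴.
Bottom flange (beyond web): 4.7 × 1.6, A = 7.52 cm², x = 2.35 cm, Ī = 13.84307 cm⁴.
Centroid: x̄ = ΣA·x / ΣA = 5.1 cm.
Transfer each piece to the vertical centroidal axis using Ī + A·d² with d = x − 5.1:
  web: d = 0 cm → contributes +0.6826667 cm⁴
  top flange (beyond web): d = 2.75 cm → contributes +70.71307 cm⁴
  bottom flange (beyond web): d = -2.75 cm → contributes +70.71307 cm⁴
Total I = 142.1088 cm⁴.

I_y ≈ 142.11 cm⁴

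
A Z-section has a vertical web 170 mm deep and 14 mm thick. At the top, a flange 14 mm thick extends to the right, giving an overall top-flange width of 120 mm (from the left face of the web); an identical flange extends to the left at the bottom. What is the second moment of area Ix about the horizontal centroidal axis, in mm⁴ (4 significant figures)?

Ix ≈ 2.384 × 10⁷ mm⁴

Break the section into simple shapes (no overlaps), measuring from the bottom-left corner of the bounding box.
Web: 14 × 170, A = 2 380 mm², y = 85 mm, Ī = 5 731 833 mm⁴.
Top flange (beyond web): 106 × 14, A = 1 484 mm², y = 163 mm, Ī = 24238.7 mm⁴.
Bottom flange (beyond web): 106 × 14, A = 1 484 mm², y = 7 mm, Ī = 24238.7 mm⁴.
Centroid: ȳ = ΣA·y / ΣA = 85 mm.
Transfer each piece to the horizontal centroidal axis using Ī + A·d² with d = y − 85:
  web: d = 0 mm → contributes +5 731 833 mm⁴
  top flange (beyond web): d = 78 mm → contributes +9 052 895 mm⁴
  bottom flange (beyond web): d = -78 mm → contributes +9 052 895 mm⁴
Total I = 23 837 623 mm⁴.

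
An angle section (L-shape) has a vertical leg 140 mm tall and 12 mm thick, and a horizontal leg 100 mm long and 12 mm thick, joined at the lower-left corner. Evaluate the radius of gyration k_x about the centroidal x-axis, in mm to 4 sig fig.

Decompose the section into non-overlapping parts with the origin at the bottom-left of its bounding rectangle.
Vertical leg: 12 × 140, A = 1 680 mm², y = 70 mm, Ī = 2 744 000 mm⁴.
Horizontal leg (remainder): 88 × 12, A = 1 056 mm², y = 6 mm, Ī = 12 672 mm⁴.
Centroid: ȳ = ΣA·y / ΣA = 45.2982 mm.
Transfer each piece to the centroidal x-axis using Ī + A·d² with d = y − 45.2982:
  vertical leg: d = 24.7018 mm → contributes +3 769 097 mm⁴
  horizontal leg (remainder): d = -39.2982 mm → contributes +1 643 508 mm⁴
Total I = 5 412 605 mm⁴.
Radius of gyration: k = √(I/A) = √(5 412 605 / 2 736) = 44.478 mm.

k_x ≈ 44.48 mm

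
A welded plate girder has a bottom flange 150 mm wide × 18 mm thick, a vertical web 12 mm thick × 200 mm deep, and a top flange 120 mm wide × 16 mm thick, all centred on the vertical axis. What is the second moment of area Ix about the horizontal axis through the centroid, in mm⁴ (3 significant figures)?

Ix ≈ 6.15 × 10⁷ mm⁴

Decompose the section into non-overlapping parts with the origin at the bottom-left of its bounding rectangle.
Bottom plate: 150 × 18, A = 2 700 mm², y = 9 mm, Ī = 72 900 mm⁴.
Web plate: 12 × 200, A = 2 400 mm², y = 118 mm, Ī = 8 000 000 mm⁴.
Top plate: 120 × 16, A = 1 920 mm², y = 226 mm, Ī = 40 960 mm⁴.
Centroid: ȳ = ΣA·y / ΣA = 105.62 mm.
Transfer each piece to the horizontal axis through the centroid using Ī + A·d² with d = y − 105.62:
  bottom plate: d = -96.615 mm → contributes +25 276 138 mm⁴
  web plate: d = 12.385 mm → contributes +8 368 109 mm⁴
  top plate: d = 120.38 mm → contributes +27 866 475 mm⁴
Total I = 61 510 722 mm⁴.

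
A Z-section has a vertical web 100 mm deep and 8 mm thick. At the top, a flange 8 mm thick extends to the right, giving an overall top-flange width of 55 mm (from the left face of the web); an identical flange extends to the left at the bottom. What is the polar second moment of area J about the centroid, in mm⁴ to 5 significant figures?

J ≈ 2.9733 × 10⁶ mm⁴

Treat the section as a set of non-overlapping primitives; coordinates are from the bounding-box lower-left.
Web: 8 × 100, A = 800 mm², y = 50 mm, Ī = 666666.7 mm⁴.
Top flange (beyond web): 47 × 8, A = 376 mm², y = 96 mm, Ī = 2005.333 mm⁴.
Bottom flange (beyond web): 47 × 8, A = 376 mm², y = 4 mm, Ī = 2005.333 mm⁴.
Centroid: ȳ = ΣA·y / ΣA = 50 mm.
Transfer each piece to the centroidal x-axis using Ī + A·d² with d = y − 50:
  web: d = 0 mm → contributes +666666.7 mm⁴
  top flange (beyond web): d = 46 mm → contributes +797621.3 mm⁴
  bottom flange (beyond web): d = -46 mm → contributes +797621.3 mm⁴
Total I = 2 261 909 mm⁴.
For the y-axis: x̄ = 51 mm.
Repeating about the centroidal y-axis gives I_y = 711397.3 mm⁴.
Polar second moment: J = I_x + I_y = 2 973 307 mm⁴.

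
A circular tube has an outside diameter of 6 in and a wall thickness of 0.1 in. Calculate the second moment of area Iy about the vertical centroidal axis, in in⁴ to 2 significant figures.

Break the section into simple shapes (no overlaps), measuring from the bottom-left corner of the bounding box.
Outer circle: ⌀6, A = 28.27 in², x = 3 in, Ī = 63.62 in⁴.
Bore (subtracted): ⌀5.8, A = 26.42 in², x = 3 in, Ī = 55.55 in⁴.
By symmetry the centroid is at mid-width, x̄ = 3 in.
All pieces are centred on the vertical centroidal axis, so I = ΣĪ (holes subtracted) = 8.068 in⁴.

Iy ≈ 8.1 in⁴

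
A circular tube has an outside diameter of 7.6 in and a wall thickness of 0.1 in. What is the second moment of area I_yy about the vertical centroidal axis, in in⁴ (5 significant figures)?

I_yy ≈ 16.570 in⁴

Break the section into simple shapes (no overlaps), measuring from the bottom-left corner of the bounding box.
Outer circle: ⌀7.6, A = 45.3646 in², x = 3.8 in, Ī = 163.7662 in⁴.
Bore (subtracted): ⌀7.4, A = 43.0084 in², x = 3.8 in, Ī = 147.1963 in⁴.
By symmetry the centroid is at mid-width, x̄ = 3.8 in.
All pieces are centred on the vertical centroidal axis, so I = ΣĪ (holes subtracted) = 16.56994 in⁴.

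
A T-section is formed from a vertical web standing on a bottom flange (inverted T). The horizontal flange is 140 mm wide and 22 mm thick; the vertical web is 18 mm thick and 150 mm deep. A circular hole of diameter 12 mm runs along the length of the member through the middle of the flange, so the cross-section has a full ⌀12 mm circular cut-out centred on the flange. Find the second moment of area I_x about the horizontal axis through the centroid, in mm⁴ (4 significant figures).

I_x ≈ 1.564 × 10⁷ mm⁴

Treat the section as a set of non-overlapping primitives; coordinates are from the bounding-box lower-left.
Flange: 140 × 22, A = 3 080 mm², y = 11 mm, Ī = 124 227 mm⁴.
Web: 18 × 150, A = 2 700 mm², y = 97 mm, Ī = 5 062 500 mm⁴.
Hole (subtracted): ⌀12, A = 113.097 mm², y = 11 mm, Ī = 1017.88 mm⁴.
Centroid: ȳ = ΣA·y / ΣA = 51.9748 mm.
Transfer each piece to the horizontal axis through the centroid using Ī + A·d² with d = y − 51.9748:
  flange: d = -40.9748 mm → contributes +5 295 335 mm⁴
  web: d = 45.0252 mm → contributes +10 536 134 mm⁴
  hole: d = -40.9748 mm → contributes −190 901 mm⁴
Total I = 15 640 569 mm⁴.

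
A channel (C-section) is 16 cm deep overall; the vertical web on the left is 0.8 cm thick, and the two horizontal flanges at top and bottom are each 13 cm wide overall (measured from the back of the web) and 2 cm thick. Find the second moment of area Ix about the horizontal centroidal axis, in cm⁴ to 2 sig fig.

Ix ≈ 2700 cm⁴

Decompose the section into non-overlapping parts with the origin at the bottom-left of its bounding rectangle.
Web: 0.8 × 16, A = 12.8 cm², y = 8 cm, Ī = 273.1 cm⁴.
Top flange (beyond web): 12.2 × 2, A = 24.4 cm², y = 15 cm, Ī = 8.133 cm⁴.
Bottom flange (beyond web): 12.2 × 2, A = 24.4 cm², y = 1 cm, Ī = 8.133 cm⁴.
By symmetry the centroid is at mid-height, ȳ = 8 cm.
Transfer each piece to the horizontal centroidal axis using Ī + A·d² with d = y − 8:
  web: d = 0 cm → contributes +273.1 cm⁴
  top flange (beyond web): d = 7 cm → contributes +1 204 cm⁴
  bottom flange (beyond web): d = -7 cm → contributes +1 204 cm⁴
Total I = 2 681 cm⁴.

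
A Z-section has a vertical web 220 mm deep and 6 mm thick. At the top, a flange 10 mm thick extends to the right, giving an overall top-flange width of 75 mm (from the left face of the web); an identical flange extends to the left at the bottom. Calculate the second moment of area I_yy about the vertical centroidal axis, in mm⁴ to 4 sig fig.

I_yy ≈ 2.492 × 10⁶ mm⁴

Break the section into simple shapes (no overlaps), measuring from the bottom-left corner of the bounding box.
Web: 6 × 220, A = 1 320 mm², x = 72 mm, Ī = 3 960 mm⁴.
Top flange (beyond web): 69 × 10, A = 690 mm², x = 109.5 mm, Ī = 273 758 mm⁴.
Bottom flange (beyond web): 69 × 10, A = 690 mm², x = 34.5 mm, Ī = 273 758 mm⁴.
Centroid: x̄ = ΣA·x / ΣA = 72 mm.
Transfer each piece to the vertical centroidal axis using Ī + A·d² with d = x − 72:
  web: d = 0 mm → contributes +3 960 mm⁴
  top flange (beyond web): d = 37.5 mm → contributes +1 244 070 mm⁴
  bottom flange (beyond web): d = -37.5 mm → contributes +1 244 070 mm⁴
Total I = 2 492 100 mm⁴.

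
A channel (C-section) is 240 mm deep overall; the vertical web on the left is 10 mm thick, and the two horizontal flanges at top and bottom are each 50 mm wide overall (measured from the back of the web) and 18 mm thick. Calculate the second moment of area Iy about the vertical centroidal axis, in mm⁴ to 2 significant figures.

Split into non-overlapping primitives; take the origin at the lower-left of the bounding box.
Web: 10 × 240, A = 2 400 mm², x = 5 mm, Ī = 20 000 mm⁴.
Top flange (beyond web): 40 × 18, A = 720 mm², x = 30 mm, Ī = 96 000 mm⁴.
Bottom flange (beyond web): 40 × 18, A = 720 mm², x = 30 mm, Ī = 96 000 mm⁴.
Centroid: x̄ = ΣA·x / ΣA = 14.38 mm.
Transfer each piece to the vertical centroidal axis using Ī + A·d² with d = x − 14.38:
  web: d = -9.375 mm → contributes +230 938 mm⁴
  top flange (beyond web): d = 15.63 mm → contributes +271 781 mm⁴
  bottom flange (beyond web): d = 15.63 mm → contributes +271 781 mm⁴
Total I = 774 500 mm⁴.

Iy ≈ 7.7 × 10⁵ mm⁴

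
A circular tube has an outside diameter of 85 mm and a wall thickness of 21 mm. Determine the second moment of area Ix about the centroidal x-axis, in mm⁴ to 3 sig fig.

Decompose the section into non-overlapping parts with the origin at the bottom-left of its bounding rectangle.
Outer circle: ⌀85, A = 5674.5 mm², y = 42.5 mm, Ī = 2 562 392 mm⁴.
Bore (subtracted): ⌀43, A = 1452.2 mm², y = 42.5 mm, Ī = 167 820 mm⁴.
By symmetry the centroid is at mid-height, ȳ = 42.5 mm.
All pieces are centred on the centroidal x-axis, so I = ΣĪ (holes subtracted) = 2 394 572 mm⁴.

Ix ≈ 2.39 × 10⁶ mm⁴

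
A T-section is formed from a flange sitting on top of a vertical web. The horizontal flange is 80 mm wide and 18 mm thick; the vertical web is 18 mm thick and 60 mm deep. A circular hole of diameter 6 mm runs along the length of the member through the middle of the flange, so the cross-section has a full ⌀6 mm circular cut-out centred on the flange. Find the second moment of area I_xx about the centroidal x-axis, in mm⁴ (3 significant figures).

I_xx ≈ 1.29 × 10⁶ mm⁴

Split into non-overlapping primitives; take the origin at the lower-left of the bounding box.
Flange: 80 × 18, A = 1 440 mm², y = 69 mm, Ī = 38 880 mm⁴.
Web: 18 × 60, A = 1 080 mm², y = 30 mm, Ī = 324 000 mm⁴.
Hole (subtracted): ⌀6, A = 28.274 mm², y = 69 mm, Ī = 63.617 mm⁴.
Centroid: ȳ = ΣA·y / ΣA = 52.096 mm.
Transfer each piece to the centroidal x-axis using Ī + A·d² with d = y − 52.096:
  flange: d = 16.904 mm → contributes +450 351 mm⁴
  web: d = -22.096 mm → contributes +851 294 mm⁴
  hole: d = 16.904 mm → contributes −8142.8 mm⁴
Total I = 1 293 502 mm⁴.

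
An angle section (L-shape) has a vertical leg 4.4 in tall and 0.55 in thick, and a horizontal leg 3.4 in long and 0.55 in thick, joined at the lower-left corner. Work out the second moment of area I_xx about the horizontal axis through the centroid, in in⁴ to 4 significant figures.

Split into non-overlapping primitives; take the origin at the lower-left of the bounding box.
Vertical leg: 0.55 × 4.4, A = 2.42 in², y = 2.2 in, Ī = 3.90427 in⁴.
Horizontal leg (remainder): 2.85 × 0.55, A = 1.5675 in², y = 0.275 in, Ī = 0.0395141 in⁴.
Centroid: ȳ = ΣA·y / ΣA = 1.44328 in.
Transfer each piece to the horizontal axis through the centroid using Ī + A·d² with d = y − 1.44328:
  vertical leg: d = 0.756724 in → contributes +5.29003 in⁴
  horizontal leg (remainder): d = -1.16828 in → contributes +2.17895 in⁴
Total I = 7.46898 in⁴.

I_xx ≈ 7.469 in⁴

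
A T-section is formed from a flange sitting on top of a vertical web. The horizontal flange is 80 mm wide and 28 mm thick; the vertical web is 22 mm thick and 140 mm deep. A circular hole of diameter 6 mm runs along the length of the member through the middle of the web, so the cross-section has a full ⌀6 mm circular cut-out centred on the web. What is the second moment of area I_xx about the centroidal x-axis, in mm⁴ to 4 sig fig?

I_xx ≈ 1.429 × 10⁷ mm⁴

Treat the section as a set of non-overlapping primitives; coordinates are from the bounding-box lower-left.
Flange: 80 × 28, A = 2 240 mm², y = 154 mm, Ī = 146 347 mm⁴.
Web: 22 × 140, A = 3 080 mm², y = 70 mm, Ī = 5 030 667 mm⁴.
Hole (subtracted): ⌀6, A = 28.2743 mm², y = 70 mm, Ī = 63.6173 mm⁴.
Centroid: ȳ = ΣA·y / ΣA = 105.557 mm.
Transfer each piece to the centroidal x-axis using Ī + A·d² with d = y − 105.557:
  flange: d = 48.4426 mm → contributes +5 402 922 mm⁴
  web: d = -35.5574 mm → contributes +8 924 799 mm⁴
  hole: d = -35.5574 mm → contributes −35811.7 mm⁴
Total I = 14 291 910 mm⁴.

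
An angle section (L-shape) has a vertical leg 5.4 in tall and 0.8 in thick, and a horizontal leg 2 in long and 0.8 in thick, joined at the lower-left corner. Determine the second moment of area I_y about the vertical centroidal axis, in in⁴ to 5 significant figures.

Split into non-overlapping primitives; take the origin at the lower-left of the bounding box.
Vertical leg: 0.8 × 5.4, A = 4.32 in², x = 0.4 in, Ī = 0.2304 in⁴.
Horizontal leg (remainder): 1.2 × 0.8, A = 0.96 in², x = 1.4 in, Ī = 0.1152 in⁴.
Centroid: x̄ = ΣA·x / ΣA = 0.5818182 in.
Transfer each piece to the vertical centroidal axis using Ī + A·d² with d = x − 0.5818182:
  vertical leg: d = -0.1818182 in → contributes +0.3732099 in⁴
  horizontal leg (remainder): d = 0.8181818 in → contributes +0.7578446 in⁴
Total I = 1.131055 in⁴.

I_y ≈ 1.1311 in⁴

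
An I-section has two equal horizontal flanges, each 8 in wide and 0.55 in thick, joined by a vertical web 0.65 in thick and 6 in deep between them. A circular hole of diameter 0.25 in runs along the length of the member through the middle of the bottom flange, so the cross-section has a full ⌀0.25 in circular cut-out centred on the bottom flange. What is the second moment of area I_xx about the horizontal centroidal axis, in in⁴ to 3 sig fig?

Split into non-overlapping primitives; take the origin at the lower-left of the bounding box.
Bottom flange: 8 × 0.55, A = 4.4 in², y = 0.275 in, Ī = 0.11092 in⁴.
Web: 0.65 × 6, A = 3.9 in², y = 3.55 in, Ī = 11.7 in⁴.
Top flange: 8 × 0.55, A = 4.4 in², y = 6.825 in, Ī = 0.11092 in⁴.
Hole (subtracted): ⌀0.25, A = 0.049087 in², y = 0.275 in, Ī = 0.00019175 in⁴.
Centroid: ȳ = ΣA·y / ΣA = 3.5627 in.
Transfer each piece to the horizontal centroidal axis using Ī + A·d² with d = y − 3.5627:
  bottom flange: d = -3.2877 in → contributes +47.671 in⁴
  web: d = -0.012707 in → contributes +11.701 in⁴
  top flange: d = 3.2623 in → contributes +46.938 in⁴
  hole: d = -3.2877 in → contributes −0.53078 in⁴
Total I = 105.78 in⁴.

I_xx ≈ 106 in⁴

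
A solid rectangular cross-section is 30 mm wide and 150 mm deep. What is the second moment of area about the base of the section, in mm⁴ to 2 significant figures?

The section: 30 × 150, A = 4 500 mm², y = 75 mm, Ī = 8 437 500 mm⁴.
Transfer it to a horizontal axis along the bottom face using Ī + A·d² with d = y − 0:
  the section: d = 75 mm → contributes +33 750 000 mm⁴
Total I = 33 750 000 mm⁴.

I_base ≈ 3.4 × 10⁷ mm⁴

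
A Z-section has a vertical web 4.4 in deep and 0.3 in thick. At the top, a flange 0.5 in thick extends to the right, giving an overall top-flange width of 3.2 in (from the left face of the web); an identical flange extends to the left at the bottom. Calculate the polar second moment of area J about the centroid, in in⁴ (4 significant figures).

J ≈ 22.68 in⁴

Break the section into simple shapes (no overlaps), measuring from the bottom-left corner of the bounding box.
Web: 0.3 × 4.4, A = 1.32 in², y = 2.2 in, Ī = 2.1296 in⁴.
Top flange (beyond web): 2.9 × 0.5, A = 1.45 in², y = 4.15 in, Ī = 0.0302083 in⁴.
Bottom flange (beyond web): 2.9 × 0.5, A = 1.45 in², y = 0.25 in, Ī = 0.0302083 in⁴.
Centroid: ȳ = ΣA·y / ΣA = 2.2 in.
Transfer each piece to the centroidal x-axis using Ī + A·d² with d = y − 2.2:
  web: d = 0 in → contributes +2.1296 in⁴
  top flange (beyond web): d = 1.95 in → contributes +5.54383 in⁴
  bottom flange (beyond web): d = -1.95 in → contributes +5.54383 in⁴
Total I = 13.2173 in⁴.
For the y-axis: x̄ = 3.05 in.
Repeating about the centroidal y-axis gives I_y = 9.46632 in⁴.
Polar second moment: J = I_x + I_y = 22.6836 in⁴.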